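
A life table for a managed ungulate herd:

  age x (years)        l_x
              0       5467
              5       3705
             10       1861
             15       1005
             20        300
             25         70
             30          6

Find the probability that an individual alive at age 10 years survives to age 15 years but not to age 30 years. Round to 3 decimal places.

This is the probability of reaching 15 but not 30, conditional on being alive at 10: (l_15 − l_30) / l_10.
= (1005 − 6) / 1861 = 999 / 1861 = 0.536808.

0.537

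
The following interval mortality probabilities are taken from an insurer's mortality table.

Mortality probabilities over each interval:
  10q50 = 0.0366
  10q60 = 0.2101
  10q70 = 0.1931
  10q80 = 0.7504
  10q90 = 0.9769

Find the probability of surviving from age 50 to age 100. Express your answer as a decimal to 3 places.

50p50 = (1 − 0.0366) × (1 − 0.2101) × (1 − 0.1931) × (1 − 0.7504) × (1 − 0.9769).
= 0.9634 × 0.7899 × 0.8069 × 0.2496 × 0.0231 = 0.003540.

0.004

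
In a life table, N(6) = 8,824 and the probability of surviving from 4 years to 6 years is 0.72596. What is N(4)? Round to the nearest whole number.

N(4) = N(6) / p = 8,824 / 0.72596 = 12155.

12155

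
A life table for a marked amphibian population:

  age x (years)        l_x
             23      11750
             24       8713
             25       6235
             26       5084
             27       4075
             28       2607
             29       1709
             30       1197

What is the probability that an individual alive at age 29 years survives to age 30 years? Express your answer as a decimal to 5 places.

The conditional survival probability is l_30/l_29 = 1197/1709 = 0.700410.

0.70041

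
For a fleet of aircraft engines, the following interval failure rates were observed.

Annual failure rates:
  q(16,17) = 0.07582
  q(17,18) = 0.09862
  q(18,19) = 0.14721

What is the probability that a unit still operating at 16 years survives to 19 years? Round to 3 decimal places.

0.710

Chaining the interval survival probabilities: (1 − 0.07582) × (1 − 0.09862) × (1 − 0.14721).
= 0.92418 × 0.90138 × 0.85279 = 0.710406.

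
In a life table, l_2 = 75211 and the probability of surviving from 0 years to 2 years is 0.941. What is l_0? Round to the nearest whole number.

l_0 = l_2 / p = 75211 / 0.941 = 79927.

79927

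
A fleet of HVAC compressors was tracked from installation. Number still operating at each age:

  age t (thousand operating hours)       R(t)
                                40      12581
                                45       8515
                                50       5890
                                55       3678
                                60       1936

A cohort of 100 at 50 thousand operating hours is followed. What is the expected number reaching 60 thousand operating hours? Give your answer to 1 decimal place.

The relevant probability is 1936/5890 = 0.328693.
Expected number = 100 × 0.328693 = 32.9.

32.9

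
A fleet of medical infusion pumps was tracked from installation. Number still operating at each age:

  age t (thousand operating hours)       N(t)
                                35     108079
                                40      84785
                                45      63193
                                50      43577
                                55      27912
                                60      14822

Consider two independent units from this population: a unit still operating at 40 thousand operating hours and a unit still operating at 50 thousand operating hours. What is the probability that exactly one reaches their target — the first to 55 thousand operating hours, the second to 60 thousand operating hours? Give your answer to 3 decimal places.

0.445

p₁ = N(55)/N(40) = 27912/84785 = 0.329209; p₂ = N(60)/N(50) = 14822/43577 = 0.340134.
P(exactly one) = p₁(1−p₂) + (1−p₁)p₂ = 0.217234 + 0.228159 = 0.445393.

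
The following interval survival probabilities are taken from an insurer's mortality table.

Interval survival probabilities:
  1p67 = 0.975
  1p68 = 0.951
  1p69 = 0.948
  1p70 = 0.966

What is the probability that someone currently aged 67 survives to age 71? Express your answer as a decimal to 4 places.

Survival from 67 to 71 is the product of surviving each interval: 0.975 × 0.951 × 0.948 × 0.966.
= 0.849123.

0.8491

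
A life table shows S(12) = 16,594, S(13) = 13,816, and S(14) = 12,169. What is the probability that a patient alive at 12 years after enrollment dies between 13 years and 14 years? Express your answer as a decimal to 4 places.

This is the probability of reaching 13 but not 14, conditional on being alive at 12: (S(13) − S(14)) / S(12).
= (13,816 − 12,169) / 16,594 = 1,647 / 16,594 = 0.099253.

0.0993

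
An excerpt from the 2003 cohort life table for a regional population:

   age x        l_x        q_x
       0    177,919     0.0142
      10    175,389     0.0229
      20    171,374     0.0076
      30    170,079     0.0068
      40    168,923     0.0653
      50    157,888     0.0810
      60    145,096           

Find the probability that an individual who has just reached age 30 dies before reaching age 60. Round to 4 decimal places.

P(die before 60 | alive at 30) = 1 − l_60/l_30 = 1 − 145,096/170,079 = (24,983)/170,079 = 0.146891.

0.1469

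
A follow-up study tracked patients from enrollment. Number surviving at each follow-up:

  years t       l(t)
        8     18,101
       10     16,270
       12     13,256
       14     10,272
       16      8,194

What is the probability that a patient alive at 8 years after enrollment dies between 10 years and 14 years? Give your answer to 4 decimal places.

0.3314

This is the probability of reaching 10 but not 14, conditional on being alive at 8: (l(10) − l(14)) / l(8).
= (16,270 − 10,272) / 18,101 = 5,998 / 18,101 = 0.331363.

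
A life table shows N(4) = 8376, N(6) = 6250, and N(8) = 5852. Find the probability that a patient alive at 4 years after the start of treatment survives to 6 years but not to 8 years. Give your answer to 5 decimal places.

This is the probability of reaching 6 but not 8, conditional on being alive at 4: (N(6) − N(8)) / N(4).
= (6250 − 5852) / 8376 = 398 / 8376 = 0.047517.

0.04752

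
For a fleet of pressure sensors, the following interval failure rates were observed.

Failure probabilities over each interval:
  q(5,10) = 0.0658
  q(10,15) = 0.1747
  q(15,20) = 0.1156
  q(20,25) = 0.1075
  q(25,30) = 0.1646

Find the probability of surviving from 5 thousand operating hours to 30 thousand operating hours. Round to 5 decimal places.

P(survive 5→30) = (1 − 0.0658) × (1 − 0.1747) × (1 − 0.1156) × (1 − 0.1075) × (1 − 0.1646).
= 0.9342 × 0.8253 × 0.8844 × 0.8925 × 0.8354 = 0.508397.

0.50840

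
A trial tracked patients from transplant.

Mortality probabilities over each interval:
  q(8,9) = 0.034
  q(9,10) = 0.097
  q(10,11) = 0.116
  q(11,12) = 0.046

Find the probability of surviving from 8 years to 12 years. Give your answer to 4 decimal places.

Survival from 8 to 12 is the product of surviving each interval: (1 − 0.034) × (1 − 0.097) × (1 − 0.116) × (1 − 0.046).
= 0.966 × 0.903 × 0.884 × 0.954 = 0.735640.

0.7356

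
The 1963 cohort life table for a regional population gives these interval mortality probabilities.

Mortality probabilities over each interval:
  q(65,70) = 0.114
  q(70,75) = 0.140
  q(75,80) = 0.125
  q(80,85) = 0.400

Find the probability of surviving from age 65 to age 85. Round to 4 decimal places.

P(survive 65→85) = (1 − 0.114) × (1 − 0.140) × (1 − 0.125) × (1 − 0.400).
= 0.886 × 0.860 × 0.875 × 0.600 = 0.400029.

0.4000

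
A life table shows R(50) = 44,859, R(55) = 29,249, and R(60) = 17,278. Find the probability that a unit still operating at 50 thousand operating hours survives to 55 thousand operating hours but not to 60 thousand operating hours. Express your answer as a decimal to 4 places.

This is the probability of reaching 55 but not 60, conditional on being operational at 50: (R(55) − R(60)) / R(50).
= (29,249 − 17,278) / 44,859 = 11,971 / 44,859 = 0.266858.

0.2669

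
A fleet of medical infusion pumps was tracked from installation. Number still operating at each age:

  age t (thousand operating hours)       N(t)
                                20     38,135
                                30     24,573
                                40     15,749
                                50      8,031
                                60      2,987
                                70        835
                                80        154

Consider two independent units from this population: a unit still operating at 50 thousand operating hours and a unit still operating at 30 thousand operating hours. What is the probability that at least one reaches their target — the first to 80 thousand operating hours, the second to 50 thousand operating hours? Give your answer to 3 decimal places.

0.340

p₁ = N(80)/N(50) = 154/8,031 = 0.019176; p₂ = N(50)/N(30) = 8,031/24,573 = 0.326822.
P(at least one) = 1 − (1−p₁)(1−p₂) = 1 − 0.980824 × 0.673178 = 0.339731.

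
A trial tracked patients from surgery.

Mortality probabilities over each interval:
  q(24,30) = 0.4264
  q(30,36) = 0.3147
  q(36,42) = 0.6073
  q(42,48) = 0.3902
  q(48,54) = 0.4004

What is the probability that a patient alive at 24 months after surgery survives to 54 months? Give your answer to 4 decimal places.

0.0564

Chaining the interval survival probabilities: (1 − 0.4264) × (1 − 0.3147) × (1 − 0.6073) × (1 − 0.3902) × (1 − 0.4004).
= 0.5736 × 0.6853 × 0.3927 × 0.6098 × 0.5996 = 0.056442.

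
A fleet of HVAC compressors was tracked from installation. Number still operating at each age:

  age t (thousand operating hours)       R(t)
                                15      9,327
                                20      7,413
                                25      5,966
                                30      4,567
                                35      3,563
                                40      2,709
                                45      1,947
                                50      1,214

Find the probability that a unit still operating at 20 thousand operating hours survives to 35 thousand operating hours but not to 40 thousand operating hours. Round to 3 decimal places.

This is the probability of reaching 35 but not 40, conditional on being operational at 20: (R(35) − R(40)) / R(20).
= (3,563 − 2,709) / 7,413 = 854 / 7,413 = 0.115203.

0.115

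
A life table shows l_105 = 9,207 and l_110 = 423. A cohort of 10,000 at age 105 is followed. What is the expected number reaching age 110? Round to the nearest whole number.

The relevant probability is 423/9,207 = 0.045943.
Expected number = 10,000 × 0.045943 = 459.

459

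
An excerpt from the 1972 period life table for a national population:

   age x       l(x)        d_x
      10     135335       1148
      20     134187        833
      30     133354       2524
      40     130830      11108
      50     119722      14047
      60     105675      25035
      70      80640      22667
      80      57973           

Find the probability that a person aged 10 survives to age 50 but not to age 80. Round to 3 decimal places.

0.456

This is the probability of reaching 50 but not 80, conditional on being alive at 10: (l(50) − l(80)) / l(10).
= (119722 − 57973) / 135335 = 61749 / 135335 = 0.456268.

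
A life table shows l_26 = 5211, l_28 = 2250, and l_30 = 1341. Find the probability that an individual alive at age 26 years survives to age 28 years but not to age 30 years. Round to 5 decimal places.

0.17444

This is the probability of reaching 28 but not 30, conditional on being alive at 26: (l_28 − l_30) / l_26.
= (2250 − 1341) / 5211 = 909 / 5211 = 0.174439.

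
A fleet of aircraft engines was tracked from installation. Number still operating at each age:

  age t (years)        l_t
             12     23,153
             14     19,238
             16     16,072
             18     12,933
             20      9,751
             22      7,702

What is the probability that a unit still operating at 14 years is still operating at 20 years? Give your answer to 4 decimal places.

0.5069

The conditional survival probability is l_20/l_14 = 9,751/19,238 = 0.506861.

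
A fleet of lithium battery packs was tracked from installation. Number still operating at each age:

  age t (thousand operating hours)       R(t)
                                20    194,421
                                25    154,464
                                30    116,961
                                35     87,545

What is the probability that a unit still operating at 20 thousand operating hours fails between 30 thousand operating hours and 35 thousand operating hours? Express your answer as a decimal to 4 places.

0.1513

This is the probability of reaching 30 but not 35, conditional on being operational at 20: (R(30) − R(35)) / R(20).
= (116,961 − 87,545) / 194,421 = 29,416 / 194,421 = 0.151301.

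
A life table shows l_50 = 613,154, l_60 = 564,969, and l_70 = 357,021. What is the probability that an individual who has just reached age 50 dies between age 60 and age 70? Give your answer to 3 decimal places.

0.339

This is the probability of reaching 60 but not 70, conditional on being alive at 50: (l_60 − l_70) / l_50.
= (564,969 − 357,021) / 613,154 = 207,948 / 613,154 = 0.339145.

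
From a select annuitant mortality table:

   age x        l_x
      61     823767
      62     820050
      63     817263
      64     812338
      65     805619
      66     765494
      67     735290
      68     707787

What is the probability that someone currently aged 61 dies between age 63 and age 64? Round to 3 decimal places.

This is the probability of reaching 63 but not 64, conditional on being alive at 61: (l_63 − l_64) / l_61.
= (817263 − 812338) / 823767 = 4925 / 823767 = 0.005979.

0.006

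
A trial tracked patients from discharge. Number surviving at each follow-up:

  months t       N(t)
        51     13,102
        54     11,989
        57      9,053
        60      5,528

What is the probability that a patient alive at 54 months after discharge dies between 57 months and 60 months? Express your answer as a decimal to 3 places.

This is the probability of reaching 57 but not 60, conditional on being alive at 54: (N(57) − N(60)) / N(54).
= (9,053 − 5,528) / 11,989 = 3,525 / 11,989 = 0.294020.

0.294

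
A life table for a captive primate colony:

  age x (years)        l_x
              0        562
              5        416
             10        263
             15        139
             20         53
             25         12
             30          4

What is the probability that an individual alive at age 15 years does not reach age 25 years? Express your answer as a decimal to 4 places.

0.9137

P(die before 25 | alive at 15) = 1 − l_25/l_15 = 1 − 12/139 = (127)/139 = 0.913669.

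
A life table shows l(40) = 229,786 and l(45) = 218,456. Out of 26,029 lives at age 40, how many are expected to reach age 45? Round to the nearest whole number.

The relevant probability is 218,456/229,786 = 0.950693.
Expected number = 26,029 × 0.950693 = 24746.

24746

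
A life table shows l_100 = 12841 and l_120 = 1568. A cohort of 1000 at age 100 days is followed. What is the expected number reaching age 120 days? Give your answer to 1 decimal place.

The relevant probability is 1568/12841 = 0.122109.
Expected number = 1000 × 0.122109 = 122.1.

122.1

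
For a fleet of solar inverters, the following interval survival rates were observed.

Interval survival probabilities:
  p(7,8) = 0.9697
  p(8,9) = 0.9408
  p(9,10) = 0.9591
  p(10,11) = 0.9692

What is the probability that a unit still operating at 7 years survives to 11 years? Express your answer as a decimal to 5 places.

0.84803

Chaining the interval survival probabilities: 0.9697 × 0.9408 × 0.9591 × 0.9692.
= 0.848032.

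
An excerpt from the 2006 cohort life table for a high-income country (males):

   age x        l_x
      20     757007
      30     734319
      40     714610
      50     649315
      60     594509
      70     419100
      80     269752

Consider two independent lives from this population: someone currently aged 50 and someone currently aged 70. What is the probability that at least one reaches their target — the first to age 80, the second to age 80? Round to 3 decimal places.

p₁ = l_80/l_50 = 269752/649315 = 0.415441; p₂ = l_80/l_70 = 269752/419100 = 0.643646.
P(at least one) = 1 − (1−p₁)(1−p₂) = 1 − 0.584559 × 0.356354 = 0.791690.

0.792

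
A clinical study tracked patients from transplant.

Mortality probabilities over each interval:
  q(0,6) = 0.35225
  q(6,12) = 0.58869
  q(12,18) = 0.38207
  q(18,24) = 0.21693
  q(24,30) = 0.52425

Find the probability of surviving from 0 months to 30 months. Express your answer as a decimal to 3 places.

The overall survival probability is (1 − 0.35225) × (1 − 0.58869) × (1 − 0.38207) × (1 − 0.21693) × (1 − 0.52425).
= 0.64775 × 0.41131 × 0.61793 × 0.78307 × 0.47575 = 0.061333.

0.061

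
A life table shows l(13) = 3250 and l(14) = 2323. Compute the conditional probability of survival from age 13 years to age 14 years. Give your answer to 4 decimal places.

The conditional survival probability is l(14)/l(13) = 2323/3250 = 0.714769.

0.7148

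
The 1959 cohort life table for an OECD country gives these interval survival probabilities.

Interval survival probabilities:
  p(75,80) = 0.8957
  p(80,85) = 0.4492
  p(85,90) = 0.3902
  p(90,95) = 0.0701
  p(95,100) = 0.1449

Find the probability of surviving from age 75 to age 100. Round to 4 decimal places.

P(survive 75→100) = 0.8957 × 0.4492 × 0.3902 × 0.0701 × 0.1449.
= 0.001595.

0.0016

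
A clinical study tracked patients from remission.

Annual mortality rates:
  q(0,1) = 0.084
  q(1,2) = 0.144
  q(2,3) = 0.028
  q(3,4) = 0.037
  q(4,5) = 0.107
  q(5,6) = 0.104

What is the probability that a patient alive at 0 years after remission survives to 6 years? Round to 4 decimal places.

P(survive 0→6) = (1 − 0.084) × (1 − 0.144) × (1 − 0.028) × (1 − 0.037) × (1 − 0.107) × (1 − 0.104).
= 0.916 × 0.856 × 0.972 × 0.963 × 0.893 × 0.896 = 0.587248.

0.5872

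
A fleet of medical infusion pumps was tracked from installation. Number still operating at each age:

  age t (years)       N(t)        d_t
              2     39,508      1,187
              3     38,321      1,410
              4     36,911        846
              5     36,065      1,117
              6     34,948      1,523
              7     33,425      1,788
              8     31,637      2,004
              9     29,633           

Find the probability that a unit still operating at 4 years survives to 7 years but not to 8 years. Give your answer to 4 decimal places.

This is the probability of reaching 7 but not 8, conditional on being operational at 4: (N(7) − N(8)) / N(4).
= (33,425 − 31,637) / 36,911 = 1,788 / 36,911 = 0.048441.

0.0484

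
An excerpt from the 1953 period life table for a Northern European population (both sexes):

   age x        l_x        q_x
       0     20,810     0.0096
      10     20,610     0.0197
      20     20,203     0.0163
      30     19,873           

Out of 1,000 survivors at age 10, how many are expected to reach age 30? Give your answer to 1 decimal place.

964.2

The relevant probability is 19,873/20,610 = 0.964241.
Expected number = 1,000 × 0.964241 = 964.2.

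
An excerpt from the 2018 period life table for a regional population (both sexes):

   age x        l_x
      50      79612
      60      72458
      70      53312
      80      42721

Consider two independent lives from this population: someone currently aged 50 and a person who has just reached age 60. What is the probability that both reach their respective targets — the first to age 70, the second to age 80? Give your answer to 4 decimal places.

0.3948

p₁ = l_70/l_50 = 53312/79612 = 0.669648; p₂ = l_80/l_60 = 42721/72458 = 0.589597.
P(both) = p₁ × p₂ = 0.669648 × 0.589597 = 0.394822.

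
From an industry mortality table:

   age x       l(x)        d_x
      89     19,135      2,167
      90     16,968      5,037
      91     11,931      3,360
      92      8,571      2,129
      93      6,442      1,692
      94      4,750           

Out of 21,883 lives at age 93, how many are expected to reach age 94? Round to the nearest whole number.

16135

The relevant probability is 4,750/6,442 = 0.737349.
Expected number = 21,883 × 0.737349 = 16135.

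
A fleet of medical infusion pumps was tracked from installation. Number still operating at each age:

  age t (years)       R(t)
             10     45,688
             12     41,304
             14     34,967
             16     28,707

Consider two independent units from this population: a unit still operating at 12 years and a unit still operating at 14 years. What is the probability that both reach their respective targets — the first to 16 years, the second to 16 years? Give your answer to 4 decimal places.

0.5706

p₁ = R(16)/R(12) = 28,707/41,304 = 0.695017; p₂ = R(16)/R(14) = 28,707/34,967 = 0.820974.
P(both) = p₁ × p₂ = 0.695017 × 0.820974 = 0.570591.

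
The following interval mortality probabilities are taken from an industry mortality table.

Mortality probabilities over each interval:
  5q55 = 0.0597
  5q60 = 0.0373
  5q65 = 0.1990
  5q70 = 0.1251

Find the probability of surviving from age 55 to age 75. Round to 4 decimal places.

20p55 = (1 − 0.0597) × (1 − 0.0373) × (1 − 0.1990) × (1 − 0.1251).
= 0.9403 × 0.9627 × 0.8010 × 0.8749 = 0.634378.

0.6344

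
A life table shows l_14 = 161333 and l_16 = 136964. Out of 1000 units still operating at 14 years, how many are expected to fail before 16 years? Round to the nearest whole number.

151

The relevant probability is 1 − 136964/161333 = 0.151048.
Expected number = 1000 × 0.151048 = 151.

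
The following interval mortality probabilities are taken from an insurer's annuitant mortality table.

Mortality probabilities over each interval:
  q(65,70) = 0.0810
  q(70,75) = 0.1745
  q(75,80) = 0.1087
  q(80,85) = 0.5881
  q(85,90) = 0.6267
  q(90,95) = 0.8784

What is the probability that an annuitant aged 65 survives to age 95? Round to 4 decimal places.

0.0126

The overall survival probability is (1 − 0.0810) × (1 − 0.1745) × (1 − 0.1087) × (1 − 0.5881) × (1 − 0.6267) × (1 − 0.8784).
= 0.9190 × 0.8255 × 0.8913 × 0.4119 × 0.3733 × 0.1216 = 0.012643.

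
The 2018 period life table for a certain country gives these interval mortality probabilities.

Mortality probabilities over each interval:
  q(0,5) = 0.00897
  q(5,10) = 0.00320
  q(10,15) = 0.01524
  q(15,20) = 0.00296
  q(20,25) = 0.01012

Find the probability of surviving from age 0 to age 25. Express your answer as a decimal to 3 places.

P(survive 0→25) = (1 − 0.00897) × (1 − 0.00320) × (1 − 0.01524) × (1 − 0.00296) × (1 − 0.01012).
= 0.99103 × 0.99680 × 0.98476 × 0.99704 × 0.98988 = 0.960109.

0.960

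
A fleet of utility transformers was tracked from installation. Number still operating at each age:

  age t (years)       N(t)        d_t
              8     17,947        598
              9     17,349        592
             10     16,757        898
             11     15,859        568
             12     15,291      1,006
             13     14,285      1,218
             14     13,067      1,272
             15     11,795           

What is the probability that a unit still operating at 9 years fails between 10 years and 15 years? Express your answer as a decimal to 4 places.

This is the probability of reaching 10 but not 15, conditional on being operational at 9: (N(10) − N(15)) / N(9).
= (16,757 − 11,795) / 17,349 = 4,962 / 17,349 = 0.286011.

0.2860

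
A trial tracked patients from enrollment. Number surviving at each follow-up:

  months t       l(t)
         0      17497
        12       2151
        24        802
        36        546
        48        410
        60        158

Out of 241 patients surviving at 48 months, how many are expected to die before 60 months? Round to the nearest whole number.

148

The relevant probability is 1 − 158/410 = 0.614634.
Expected number = 241 × 0.614634 = 148.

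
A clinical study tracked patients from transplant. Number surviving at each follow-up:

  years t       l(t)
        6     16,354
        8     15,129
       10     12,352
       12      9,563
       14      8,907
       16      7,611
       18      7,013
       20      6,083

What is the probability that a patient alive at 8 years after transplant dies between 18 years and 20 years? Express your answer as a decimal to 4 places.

This is the probability of reaching 18 but not 20, conditional on being alive at 8: (l(18) − l(20)) / l(8).
= (7,013 − 6,083) / 15,129 = 930 / 15,129 = 0.061471.

0.0615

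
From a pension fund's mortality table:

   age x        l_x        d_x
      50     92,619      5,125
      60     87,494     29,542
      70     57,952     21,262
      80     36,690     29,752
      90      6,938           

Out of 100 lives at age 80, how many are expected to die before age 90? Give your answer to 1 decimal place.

The relevant probability is 1 − 6,938/36,690 = 0.810902.
Expected number = 100 × 0.810902 = 81.1.

81.1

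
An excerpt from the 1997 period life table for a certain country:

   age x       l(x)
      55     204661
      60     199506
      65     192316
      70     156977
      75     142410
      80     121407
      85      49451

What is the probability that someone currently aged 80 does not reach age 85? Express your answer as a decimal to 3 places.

P(die before 85 | alive at 80) = 1 − l(85)/l(80) = 1 − 49451/121407 = (71956)/121407 = 0.592684.

0.593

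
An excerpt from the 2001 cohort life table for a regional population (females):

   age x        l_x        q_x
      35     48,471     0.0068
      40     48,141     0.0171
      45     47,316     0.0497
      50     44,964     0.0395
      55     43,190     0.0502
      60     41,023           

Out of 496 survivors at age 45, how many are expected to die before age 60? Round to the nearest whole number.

66

The relevant probability is 1 − 41,023/47,316 = 0.132999.
Expected number = 496 × 0.132999 = 66.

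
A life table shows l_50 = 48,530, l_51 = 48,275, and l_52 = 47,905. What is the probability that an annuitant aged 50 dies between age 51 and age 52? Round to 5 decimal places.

0.00762

We want 1|1q50 = (l_51 − l_52)/l_50.
This is the probability of reaching 51 but not 52, conditional on being alive at 50: (l_51 − l_52) / l_50.
= (48,275 − 47,905) / 48,530 = 370 / 48,530 = 0.007624.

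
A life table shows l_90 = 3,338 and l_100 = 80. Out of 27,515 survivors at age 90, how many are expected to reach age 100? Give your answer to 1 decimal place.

The relevant probability is 80/3,338 = 0.023966.
Expected number = 27,515 × 0.023966 = 659.4.

659.4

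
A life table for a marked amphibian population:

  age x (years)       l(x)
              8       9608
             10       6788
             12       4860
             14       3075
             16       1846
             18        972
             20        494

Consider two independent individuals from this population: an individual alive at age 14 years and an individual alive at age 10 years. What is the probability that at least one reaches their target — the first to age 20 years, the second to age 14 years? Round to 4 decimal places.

p₁ = l(20)/l(14) = 494/3075 = 0.160650; p₂ = l(14)/l(10) = 3075/6788 = 0.453005.
P(at least one) = 1 − (1−p₁)(1−p₂) = 1 − 0.839350 × 0.546995 = 0.540880.

0.5409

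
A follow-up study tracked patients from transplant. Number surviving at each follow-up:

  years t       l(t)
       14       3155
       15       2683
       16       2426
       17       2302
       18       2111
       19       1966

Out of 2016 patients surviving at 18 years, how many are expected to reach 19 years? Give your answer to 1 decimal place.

1877.5

The relevant probability is 1966/2111 = 0.931312.
Expected number = 2016 × 0.931312 = 1877.5.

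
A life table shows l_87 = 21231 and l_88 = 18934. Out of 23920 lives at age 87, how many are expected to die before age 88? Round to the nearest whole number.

2588

The relevant probability is 1 − 18934/21231 = 0.108191.
Expected number = 23920 × 0.108191 = 2588.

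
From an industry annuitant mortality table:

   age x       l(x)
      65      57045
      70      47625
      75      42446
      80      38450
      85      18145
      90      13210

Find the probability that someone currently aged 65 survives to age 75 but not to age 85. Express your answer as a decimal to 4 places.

This is the probability of reaching 75 but not 85, conditional on being alive at 65: (l(75) − l(85)) / l(65).
= (42446 − 18145) / 57045 = 24301 / 57045 = 0.425997.

0.4260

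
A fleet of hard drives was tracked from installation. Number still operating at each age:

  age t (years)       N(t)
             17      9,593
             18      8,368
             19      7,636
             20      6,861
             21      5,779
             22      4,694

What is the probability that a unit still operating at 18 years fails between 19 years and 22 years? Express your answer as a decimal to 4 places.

This is the probability of reaching 19 but not 22, conditional on being operational at 18: (N(19) − N(22)) / N(18).
= (7,636 − 4,694) / 8,368 = 2,942 / 8,368 = 0.351577.

0.3516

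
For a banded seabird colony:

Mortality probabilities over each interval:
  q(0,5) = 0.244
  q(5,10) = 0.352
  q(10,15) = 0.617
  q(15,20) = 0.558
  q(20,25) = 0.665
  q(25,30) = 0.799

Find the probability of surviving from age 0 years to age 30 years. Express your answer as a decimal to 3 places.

Survival from 0 to 30 is the product of surviving each interval: (1 − 0.244) × (1 − 0.352) × (1 − 0.617) × (1 − 0.558) × (1 − 0.665) × (1 − 0.799).
= 0.756 × 0.648 × 0.383 × 0.442 × 0.335 × 0.201 = 0.005584.

0.006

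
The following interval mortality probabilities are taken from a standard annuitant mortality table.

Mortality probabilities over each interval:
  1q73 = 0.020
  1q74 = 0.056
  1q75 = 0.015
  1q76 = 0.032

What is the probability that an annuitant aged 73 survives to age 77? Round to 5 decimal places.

4p73 = (1 − 0.020) × (1 − 0.056) × (1 − 0.015) × (1 − 0.032).
= 0.980 × 0.944 × 0.985 × 0.968 = 0.882083.

0.88208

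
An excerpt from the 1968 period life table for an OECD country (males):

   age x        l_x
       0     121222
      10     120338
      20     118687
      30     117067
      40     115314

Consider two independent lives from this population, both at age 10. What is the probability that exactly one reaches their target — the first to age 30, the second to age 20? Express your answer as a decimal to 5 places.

p₁ = l_30/l_10 = 117067/120338 = 0.972818; p₂ = l_20/l_10 = 118687/120338 = 0.986280.
P(exactly one) = p₁(1−p₂) + (1−p₁)p₂ = 0.013347 + 0.026809 = 0.040156.

0.04016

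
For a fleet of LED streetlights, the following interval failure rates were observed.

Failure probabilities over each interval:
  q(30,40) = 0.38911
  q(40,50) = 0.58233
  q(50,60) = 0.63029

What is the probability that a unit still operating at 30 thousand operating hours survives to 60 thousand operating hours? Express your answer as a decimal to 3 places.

0.094

P(survive 30→60) = (1 − 0.38911) × (1 − 0.58233) × (1 − 0.63029).
= 0.61089 × 0.41767 × 0.36971 = 0.094332.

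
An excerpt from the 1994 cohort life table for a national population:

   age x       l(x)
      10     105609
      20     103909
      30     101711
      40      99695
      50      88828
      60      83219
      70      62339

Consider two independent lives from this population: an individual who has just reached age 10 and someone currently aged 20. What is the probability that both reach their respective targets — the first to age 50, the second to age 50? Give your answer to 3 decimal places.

0.719

p₁ = l(50)/l(10) = 88828/105609 = 0.841103; p₂ = l(50)/l(20) = 88828/103909 = 0.854863.
P(both) = p₁ × p₂ = 0.841103 × 0.854863 = 0.719028.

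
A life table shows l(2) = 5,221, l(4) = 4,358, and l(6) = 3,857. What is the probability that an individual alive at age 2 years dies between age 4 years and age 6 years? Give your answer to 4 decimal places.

This is the probability of reaching 4 but not 6, conditional on being alive at 2: (l(4) − l(6)) / l(2).
= (4,358 − 3,857) / 5,221 = 501 / 5,221 = 0.095959.

0.0960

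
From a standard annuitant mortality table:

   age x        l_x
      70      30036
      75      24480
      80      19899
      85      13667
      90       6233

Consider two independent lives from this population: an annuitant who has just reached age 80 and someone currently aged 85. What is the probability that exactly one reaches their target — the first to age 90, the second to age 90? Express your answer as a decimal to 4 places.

0.4836

p₁ = l_90/l_80 = 6233/19899 = 0.313232; p₂ = l_90/l_85 = 6233/13667 = 0.456062.
P(exactly one) = p₁(1−p₂) + (1−p₁)p₂ = 0.170379 + 0.313209 = 0.483588.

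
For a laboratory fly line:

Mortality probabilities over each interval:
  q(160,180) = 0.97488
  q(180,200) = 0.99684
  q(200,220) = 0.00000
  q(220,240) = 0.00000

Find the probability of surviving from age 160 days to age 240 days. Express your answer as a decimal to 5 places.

0.00008

Chaining the interval survival probabilities: (1 − 0.97488) × (1 − 0.99684) × (1 − 0.00000) × (1 − 0.00000).
= 0.02512 × 0.00316 × 1.00000 × 1.00000 = 0.000079.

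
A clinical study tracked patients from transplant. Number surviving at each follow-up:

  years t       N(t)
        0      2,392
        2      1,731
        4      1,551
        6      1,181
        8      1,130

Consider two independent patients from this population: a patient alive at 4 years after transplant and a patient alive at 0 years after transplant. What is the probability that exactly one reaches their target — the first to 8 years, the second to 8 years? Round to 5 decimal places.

p₁ = N(8)/N(4) = 1,130/1,551 = 0.728562; p₂ = N(8)/N(0) = 1,130/2,392 = 0.472408.
P(exactly one) = p₁(1−p₂) + (1−p₁)p₂ = 0.384383 + 0.128229 = 0.512613.

0.51261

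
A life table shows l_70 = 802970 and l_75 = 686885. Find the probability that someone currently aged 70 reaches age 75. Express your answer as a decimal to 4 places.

0.8554

The conditional survival probability is l_75/l_70 = 686885/802970 = 0.855430.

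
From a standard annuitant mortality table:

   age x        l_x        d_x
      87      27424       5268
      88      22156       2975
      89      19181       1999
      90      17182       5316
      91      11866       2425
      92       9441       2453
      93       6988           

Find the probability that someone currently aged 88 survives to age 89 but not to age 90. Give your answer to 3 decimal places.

0.090

We want 1|1q88 = (l_89 − l_90)/l_88.
This is the probability of reaching 89 but not 90, conditional on being alive at 88: (l_89 − l_90) / l_88.
= (19181 − 17182) / 22156 = 1999 / 22156 = 0.090224.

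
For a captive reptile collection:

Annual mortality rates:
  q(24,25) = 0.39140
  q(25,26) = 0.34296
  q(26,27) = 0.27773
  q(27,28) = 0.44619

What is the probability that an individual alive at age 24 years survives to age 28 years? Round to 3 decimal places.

0.160

Survival from 24 to 28 is the product of surviving each interval: (1 − 0.39140) × (1 − 0.34296) × (1 − 0.27773) × (1 − 0.44619).
= 0.60860 × 0.65704 × 0.72227 × 0.55381 = 0.159950.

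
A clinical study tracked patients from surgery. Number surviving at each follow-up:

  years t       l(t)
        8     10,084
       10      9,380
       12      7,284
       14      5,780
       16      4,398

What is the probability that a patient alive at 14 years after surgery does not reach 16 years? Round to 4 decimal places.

P(die before 16 | alive at 14) = 1 − l(16)/l(14) = 1 − 4,398/5,780 = (1,382)/5,780 = 0.239100.

0.2391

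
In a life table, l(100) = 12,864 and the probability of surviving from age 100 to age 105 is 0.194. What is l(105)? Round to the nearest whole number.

2496

l(105) = l(100) × p = 12,864 × 0.194 = 2496.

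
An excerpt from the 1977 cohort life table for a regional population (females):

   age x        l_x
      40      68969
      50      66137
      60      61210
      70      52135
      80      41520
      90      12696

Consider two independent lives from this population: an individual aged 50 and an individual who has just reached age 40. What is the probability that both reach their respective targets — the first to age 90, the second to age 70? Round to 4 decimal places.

p₁ = l_90/l_50 = 12696/66137 = 0.191965; p₂ = l_70/l_40 = 52135/68969 = 0.755919.
P(both) = p₁ × p₂ = 0.191965 × 0.755919 = 0.145110.

0.1451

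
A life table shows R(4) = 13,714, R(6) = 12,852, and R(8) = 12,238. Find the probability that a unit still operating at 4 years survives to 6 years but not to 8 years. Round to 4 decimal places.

This is the probability of reaching 6 but not 8, conditional on being operational at 4: (R(6) − R(8)) / R(4).
= (12,852 − 12,238) / 13,714 = 614 / 13,714 = 0.044772.

0.0448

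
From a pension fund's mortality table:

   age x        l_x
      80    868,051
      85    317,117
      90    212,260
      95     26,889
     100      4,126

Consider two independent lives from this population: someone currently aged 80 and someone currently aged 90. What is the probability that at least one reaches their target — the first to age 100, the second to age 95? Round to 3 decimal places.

0.131

p₁ = l_100/l_80 = 4,126/868,051 = 0.004753; p₂ = l_95/l_90 = 26,889/212,260 = 0.126680.
P(at least one) = 1 − (1−p₁)(1−p₂) = 1 − 0.995247 × 0.873320 = 0.130831.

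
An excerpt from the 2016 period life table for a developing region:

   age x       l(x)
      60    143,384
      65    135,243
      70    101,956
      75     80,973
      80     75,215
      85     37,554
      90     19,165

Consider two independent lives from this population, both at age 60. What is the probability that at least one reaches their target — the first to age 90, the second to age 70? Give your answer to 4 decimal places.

0.7497

p₁ = l(90)/l(60) = 19,165/143,384 = 0.133662; p₂ = l(70)/l(60) = 101,956/143,384 = 0.711070.
P(at least one) = 1 − (1−p₁)(1−p₂) = 1 − 0.866338 × 0.288930 = 0.749689.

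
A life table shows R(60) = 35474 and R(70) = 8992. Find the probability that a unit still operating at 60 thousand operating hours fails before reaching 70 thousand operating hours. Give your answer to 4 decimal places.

P(fail before 70 | operational at 60) = 1 − R(70)/R(60) = 1 − 8992/35474 = (26482)/35474 = 0.746519.

0.7465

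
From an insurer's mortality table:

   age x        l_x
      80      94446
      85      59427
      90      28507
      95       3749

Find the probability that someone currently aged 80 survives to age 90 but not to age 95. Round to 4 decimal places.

This is the probability of reaching 90 but not 95, conditional on being alive at 80: (l_90 − l_95) / l_80.
= (28507 − 3749) / 94446 = 24758 / 94446 = 0.262139.

0.2621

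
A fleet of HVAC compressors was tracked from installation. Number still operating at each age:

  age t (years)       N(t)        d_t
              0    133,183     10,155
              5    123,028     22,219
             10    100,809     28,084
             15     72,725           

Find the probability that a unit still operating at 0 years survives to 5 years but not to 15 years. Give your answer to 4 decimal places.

This is the probability of reaching 5 but not 15, conditional on being operational at 0: (N(5) − N(15)) / N(0).
= (123,028 − 72,725) / 133,183 = 50,303 / 133,183 = 0.377698.

0.3777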